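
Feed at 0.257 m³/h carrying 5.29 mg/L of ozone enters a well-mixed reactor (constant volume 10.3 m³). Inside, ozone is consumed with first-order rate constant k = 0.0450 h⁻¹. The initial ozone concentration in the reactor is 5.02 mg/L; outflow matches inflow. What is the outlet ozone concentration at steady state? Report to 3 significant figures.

1.89 mg/L

Species balance: V dC/dt = Q C_in − Q C − k V C.
At steady state: 0 = Q C_in − (Q + kV) C_ss, so C_ss = Q C_in/(Q + kV).
C_ss = 0.257·5.29/(0.257 + 0.0450·10.3) = 1.3595/0.72050 = 1.8869 mg/L.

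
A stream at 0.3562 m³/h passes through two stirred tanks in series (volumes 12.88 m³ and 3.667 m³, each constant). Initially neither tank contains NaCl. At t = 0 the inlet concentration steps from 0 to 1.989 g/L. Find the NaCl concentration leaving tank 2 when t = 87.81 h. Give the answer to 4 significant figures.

Species balance on tank i: dCᵢ/dt = (Cᵢ₋₁ − Cᵢ)/τᵢ with τᵢ = Vᵢ/Q.
τ₁ = 12.88/0.3562 = 36.1595 h; τ₂ = 3.667/0.3562 = 10.2948 h.
Tank 1: C₁ = C_in(1 − e^(−t/τ₁)). Tank 2 (τ₁ ≠ τ₂): C₂ = C_in[1 − (τ₁ e^(−t/τ₁) − τ₂ e^(−t/τ₂))/(τ₁ − τ₂)].
At t = 87.81: e^(−t/τ₁) = 0.0881769, e^(−t/τ₂) = 0.000197540.
C₂ = 1.989·[1 − (36.1595·0.0881769 − 10.2948·0.000197540)/(25.8647)] = 1.989·0.876805 = 1.74397 g/L.

1.744 g/L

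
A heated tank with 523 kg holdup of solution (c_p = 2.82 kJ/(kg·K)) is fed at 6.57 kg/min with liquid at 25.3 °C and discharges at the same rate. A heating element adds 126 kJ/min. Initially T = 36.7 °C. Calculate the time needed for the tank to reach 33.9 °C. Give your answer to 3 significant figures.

74.7 min

Energy balance: M c_p dT/dt = ṁ c_p (T_in − T) + 126.
τ = M/ṁ = 79.604 min; T_ss = T_in + Q̇/(ṁ c_p) = 32.101 °C.
T(t) = T_ss + (T₀ − T_ss) e^(−t/τ). Set T = 33.9:
e^(−t/τ) = (33.9 − 32.101)/(36.7 − 32.101) = 0.39121
t = −79.604 · ln(0.39121) = 74.710 min.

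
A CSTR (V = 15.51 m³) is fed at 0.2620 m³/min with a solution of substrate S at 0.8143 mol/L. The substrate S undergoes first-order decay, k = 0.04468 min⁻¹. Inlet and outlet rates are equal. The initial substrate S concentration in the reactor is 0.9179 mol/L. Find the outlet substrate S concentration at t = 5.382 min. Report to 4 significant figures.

0.7220 mol/L

V dC/dt = Q(C_in − C) − k V C.
dC/dt = (Q/V) C_in − (Q/V + k) C; effective rate a = Q/V + k = 0.0168923 + 0.04468 = 0.0615723 min⁻¹.
C_ss = Q C_in/(Q + kV) = 0.223403 mol/L; C(t) = C_ss + (C₀ − C_ss) e^(−a t).
C(5.382) = 0.223403 + (0.694497)·e^(−0.0615723·5.382) = 0.223403 + (0.694497)·0.717931 = 0.722004 mol/L.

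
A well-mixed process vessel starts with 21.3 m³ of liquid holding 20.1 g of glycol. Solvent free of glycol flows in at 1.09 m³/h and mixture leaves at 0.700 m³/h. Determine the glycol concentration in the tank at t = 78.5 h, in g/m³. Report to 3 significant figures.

0.0782 g/m³

Total volume: dV/dt = Q_in − Q_out = 0.39000 m³/h, so V(t) = 21.3 + 0.39000 t and V(78.5) = 51.915 m³.
Solute balance: dm/dt = 0 − Q_out C = −Q_out m/V(t).
dm/m = −Q_out dt/(V₀ + 0.39000 t); integrating gives ln(m/m₀) = −(Q_out/(Q_in−Q_out)) ln(V/V₀).
m = m₀ (V₀/V)^(Q_out/(Q_in−Q_out)) = 20.1 × (21.3/51.915)^(1.7949) = 4.0620 g.
C = m/V = 4.0620/51.915 = 0.078243 g/m³.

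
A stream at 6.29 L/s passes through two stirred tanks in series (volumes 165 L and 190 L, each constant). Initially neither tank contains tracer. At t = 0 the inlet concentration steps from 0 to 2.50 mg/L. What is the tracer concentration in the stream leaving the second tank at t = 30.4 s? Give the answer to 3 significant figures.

0.733 mg/L

Time constants: τᵢ = Vᵢ/Q for each well-mixed tank.
τ₁ = 165/6.29 = 26.232 s; τ₂ = 190/6.29 = 30.207 s.
Tank 1: C₁ = C_in(1 − e^(−t/τ₁)). Tank 2 (τ₁ ≠ τ₂): C₂ = C_in[1 − (τ₁ e^(−t/τ₁) − τ₂ e^(−t/τ₂))/(τ₁ − τ₂)].
At t = 30.4: e^(−t/τ₁) = 0.31384, e^(−t/τ₂) = 0.36553.
C₂ = 2.50·[1 − (26.232·0.31384 − 30.207·0.36553)/(-3.9746)] = 2.50·0.29327 = 0.73318 mg/L.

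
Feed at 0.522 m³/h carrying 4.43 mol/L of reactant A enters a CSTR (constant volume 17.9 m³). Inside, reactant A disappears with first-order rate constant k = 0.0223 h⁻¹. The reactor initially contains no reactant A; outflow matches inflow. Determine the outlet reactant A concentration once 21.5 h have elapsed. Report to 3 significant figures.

V dC/dt = Q(C_in − C) − k V C.
This is linear with rate a = Q/V + k = 0.051462 h⁻¹.
C_ss = Q C_in/(Q + kV) = 2.5104 mol/L; C(t) = C_ss + (C₀ − C_ss) e^(−a t).
C(21.5) = 2.5104 + (-2.5104)·e^(−0.051462·21.5) = 2.5104 + (-2.5104)·0.33074 = 1.6801 mol/L.

1.68 mol/L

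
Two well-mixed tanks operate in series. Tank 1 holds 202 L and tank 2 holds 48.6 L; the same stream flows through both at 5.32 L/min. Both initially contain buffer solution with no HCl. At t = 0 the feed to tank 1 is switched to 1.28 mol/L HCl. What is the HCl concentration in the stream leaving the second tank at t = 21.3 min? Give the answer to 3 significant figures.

Each tank obeys Vᵢ dCᵢ/dt = Q(Cᵢ₋₁ − Cᵢ), so τᵢ = Vᵢ/Q.
τ₁ = 202/5.32 = 37.970 min; τ₂ = 48.6/5.32 = 9.1353 min.
Solving the cascade with C₁(0)=C₂(0)=0 gives C₂(t) = C_in[1 − (τ₁ e^(−t/τ₁) − τ₂ e^(−t/τ₂))/(τ₁ − τ₂)].
At t = 21.3: e^(−t/τ₁) = 0.57066, e^(−t/τ₂) = 0.097140.
C₂ = 1.28·[1 − (37.970·0.57066 − 9.1353·0.097140)/(28.835)] = 1.28·0.27933 = 0.35754 mol/L.

0.358 mol/L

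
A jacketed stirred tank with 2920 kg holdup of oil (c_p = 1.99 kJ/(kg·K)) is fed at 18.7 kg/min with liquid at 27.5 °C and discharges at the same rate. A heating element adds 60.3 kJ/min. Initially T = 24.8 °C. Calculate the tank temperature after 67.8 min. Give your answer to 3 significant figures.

Energy balance: M c_p dT/dt = ṁ c_p (T_in − T) + 60.3.
τ = M/ṁ = 156.15 min; T_ss = T_in + Q̇/(ṁ c_p) = 27.5 + 60.3/(18.7·1.99) = 29.120 °C.
Integrating: T(t) = T_ss + (T₀ − T_ss) e^(−t/τ).
T(67.8) = 29.120 + (-4.3204)·e^(−67.8/156.15) = 29.120 + (-4.3204)·0.64778 = 26.322 °C.

26.3 °C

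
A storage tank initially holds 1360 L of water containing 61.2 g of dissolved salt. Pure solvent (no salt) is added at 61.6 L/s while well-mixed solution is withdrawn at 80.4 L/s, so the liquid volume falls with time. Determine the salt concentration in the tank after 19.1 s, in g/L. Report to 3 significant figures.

0.0165 g/L

Total volume: dV/dt = Q_in − Q_out = -18.800 L/s, so V(t) = 1360 − 18.800 t and V(19.1) = 1000.9 L.
Solute balance: dm/dt = 0 − Q_out C = −Q_out m/V(t).
dm/m = −Q_out dt/(V₀ − 18.800 t); integrating gives ln(m/m₀) = −(Q_out/(Q_in−Q_out)) ln(V/V₀).
m = m₀ (V₀/V)^(Q_out/(Q_in−Q_out)) = 61.2 × (1360/1000.9)^(-4.2766) = 16.496 g.
C = m/V = 16.496/1000.9 = 0.016480 g/L.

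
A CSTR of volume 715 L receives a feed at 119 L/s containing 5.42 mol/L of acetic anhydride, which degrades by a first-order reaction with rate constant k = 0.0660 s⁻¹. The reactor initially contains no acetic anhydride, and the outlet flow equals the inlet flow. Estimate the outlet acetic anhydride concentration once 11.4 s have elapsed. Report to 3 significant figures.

Species balance: V dC/dt = Q C_in − Q C − k V C.
This is linear with rate a = Q/V + k = 0.23243 s⁻¹.
C_ss = Q C_in/(Q + kV) = 3.8810 mol/L; C(t) = C_ss + (C₀ − C_ss) e^(−a t).
C(11.4) = 3.8810 + (-3.8810)·e^(−0.23243·11.4) = 3.8810 + (-3.8810)·0.070669 = 3.6067 mol/L.

3.61 mol/L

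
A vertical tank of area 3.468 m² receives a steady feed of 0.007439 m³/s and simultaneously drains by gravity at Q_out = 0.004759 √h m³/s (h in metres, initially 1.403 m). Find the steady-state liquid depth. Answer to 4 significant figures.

Mass balance (ρ constant): A dh/dt = Q_in − 0.004759 √h. At steady state dh/dt = 0:
Q_in = 0.004759 √h_ss ⇒ √h_ss = 0.007439/0.004759 = 1.56314.
h_ss = 1.56314² = 2.44342 m. (Since h₀ = 1.403 m < h_ss, the level will rise toward this value.)

2.443 m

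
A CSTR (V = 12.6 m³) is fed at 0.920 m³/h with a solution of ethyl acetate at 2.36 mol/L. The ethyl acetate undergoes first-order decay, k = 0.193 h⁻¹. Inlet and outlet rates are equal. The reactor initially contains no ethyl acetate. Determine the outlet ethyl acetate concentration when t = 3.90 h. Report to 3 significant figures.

Species balance: V dC/dt = Q C_in − Q C − k V C.
dC/dt = (Q/V) C_in − (Q/V + k) C; effective rate a = Q/V + k = 0.073016 + 0.193 = 0.26602 h⁻¹.
C_ss = Q C_in/(Q + kV) = 0.64777 mol/L; C(t) = C_ss + (C₀ − C_ss) e^(−a t).
C(3.90) = 0.64777 + (-0.64777)·e^(−0.26602·3.90) = 0.64777 + (-0.64777)·0.35435 = 0.41823 mol/L.

0.418 mol/L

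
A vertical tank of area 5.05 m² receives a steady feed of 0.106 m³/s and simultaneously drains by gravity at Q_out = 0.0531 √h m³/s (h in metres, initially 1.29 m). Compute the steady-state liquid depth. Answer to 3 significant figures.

Level balance: A dh/dt = 0.106 − 0.0531 √h. Setting dh/dt = 0:
Q_in = 0.0531 √h_ss ⇒ √h_ss = 0.106/0.0531 = 1.9962.
h_ss = 1.9962² = 3.9849 m. (Since h₀ = 1.29 m < h_ss, the level will rise toward this value.)

3.98 m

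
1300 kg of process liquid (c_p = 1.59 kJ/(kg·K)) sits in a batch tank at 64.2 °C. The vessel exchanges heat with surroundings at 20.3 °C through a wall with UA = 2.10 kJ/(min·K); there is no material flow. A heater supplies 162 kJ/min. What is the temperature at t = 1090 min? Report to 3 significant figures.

M c_p dT/dt = −UA(T − T_amb) + Q̇.
dT/dt = (T_ss − T)/τ with T_ss = T_amb + Q̇/UA = 20.3 + 162/2.10 = 97.443 °C, τ = M c_p/UA = 1300·1.59/2.10 = 984.29 min.
T approaches T_ss exponentially: T(t) = T_ss + (T₀ − T_ss) e^(−t/τ).
T(1090) = 97.443 + (-33.243)·0.33042 = 86.459 °C.

86.5 °C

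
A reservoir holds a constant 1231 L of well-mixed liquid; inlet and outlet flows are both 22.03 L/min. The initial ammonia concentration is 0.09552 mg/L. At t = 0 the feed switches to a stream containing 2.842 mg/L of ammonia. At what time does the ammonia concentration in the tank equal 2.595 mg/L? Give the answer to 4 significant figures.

Transient balance on the dissolved component: V dC/dt = Q(C_in − C), so τ = V/Q = 55.8783 min.
C(t) = C_in + (C₀ − C_in) e^(−t/τ). Set C = 2.595 and solve for t:
e^(−t/τ) = (C − C_in)/(C₀ − C_in) = (2.595 − 2.842)/(0.09552 − 2.842) = 0.0899333
t = −τ ln(…) = 55.8783 × 2.40869 = 134.593 min.

134.6 min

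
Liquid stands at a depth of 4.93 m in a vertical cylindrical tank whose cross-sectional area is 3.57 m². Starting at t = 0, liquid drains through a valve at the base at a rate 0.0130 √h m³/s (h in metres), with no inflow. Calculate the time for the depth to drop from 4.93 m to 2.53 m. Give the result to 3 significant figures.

A dh/dt = −Q_out = −0.0130 √h.
Separate and integrate: 2(√h − √h₀) = −(0.0130/A) t.
t = 2A(√h₀ − √h)/0.0130 = 2·3.57·(√4.93 − √2.53)/0.0130
  = 7.1400 × (2.2204 − 1.5906) / 0.0130 = 345.89 s.

346 s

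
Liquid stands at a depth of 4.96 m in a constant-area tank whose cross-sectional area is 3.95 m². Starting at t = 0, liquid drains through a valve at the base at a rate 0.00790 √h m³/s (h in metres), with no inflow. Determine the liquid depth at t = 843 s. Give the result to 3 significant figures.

A dh/dt = −Q_out = −0.00790 √h.
∫ h^(−1/2) dh = −(0.00790/A) ∫ dt, giving 2√h = 2√h₀ − (0.00790/A) t.
√h = √4.96 − 0.00790·843/(2·3.95) = 2.2271 − 0.84300 = 1.3841.
h = 1.3841² = 1.9157 m.

1.92 m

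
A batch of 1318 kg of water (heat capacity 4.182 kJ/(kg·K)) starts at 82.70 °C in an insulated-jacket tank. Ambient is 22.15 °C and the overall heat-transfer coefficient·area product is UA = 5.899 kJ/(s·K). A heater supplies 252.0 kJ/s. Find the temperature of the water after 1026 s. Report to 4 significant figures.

Heat balance on the well-mixed liquid: M c_p dT/dt = −UA(T − T_amb) + Q̇.
dT/dt = (T_ss − T)/τ with T_ss = T_amb + Q̇/UA = 22.15 + 252.0/5.899 = 64.8691 °C, τ = M c_p/UA = 1318·4.182/5.899 = 934.375 s.
Integrating: T(t) = T_ss + (T₀ − T_ss) e^(−t/τ).
T(1026) = 64.8691 + (17.8309)·0.333517 = 70.8160 °C.

70.82 °C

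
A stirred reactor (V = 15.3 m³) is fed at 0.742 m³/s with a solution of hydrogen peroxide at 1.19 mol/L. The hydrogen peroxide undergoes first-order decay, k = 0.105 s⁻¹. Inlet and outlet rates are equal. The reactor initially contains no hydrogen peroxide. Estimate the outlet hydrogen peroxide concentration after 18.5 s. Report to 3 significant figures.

0.354 mol/L

Species balance: V dC/dt = Q C_in − Q C − k V C.
dC/dt = (Q/V) C_in − (Q/V + k) C; effective rate a = Q/V + k = 0.048497 + 0.105 = 0.15350 s⁻¹.
C_ss = Q C_in/(Q + kV) = 0.37598 mol/L; C(t) = C_ss + (C₀ − C_ss) e^(−a t).
C(18.5) = 0.37598 + (-0.37598)·e^(−0.15350·18.5) = 0.37598 + (-0.37598)·0.058444 = 0.35400 mol/L.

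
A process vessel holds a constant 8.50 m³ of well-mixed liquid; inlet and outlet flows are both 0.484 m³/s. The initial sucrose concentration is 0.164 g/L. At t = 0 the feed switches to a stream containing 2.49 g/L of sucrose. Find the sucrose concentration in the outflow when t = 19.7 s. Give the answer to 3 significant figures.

1.73 g/L

Mass balance on the solute (V constant): V dC/dt = Q(C_in − C).
Time constant τ = V/Q = 8.50/0.484 = 17.562 s.
Integrating: C(t) = C_in + (C₀ − C_in) e^(−t/τ).
C(19.7) = 2.49 + (0.164 − 2.49)·e^(−19.7/17.562) = 2.49 + (-2.3260)·0.32571 = 1.7324 g/L.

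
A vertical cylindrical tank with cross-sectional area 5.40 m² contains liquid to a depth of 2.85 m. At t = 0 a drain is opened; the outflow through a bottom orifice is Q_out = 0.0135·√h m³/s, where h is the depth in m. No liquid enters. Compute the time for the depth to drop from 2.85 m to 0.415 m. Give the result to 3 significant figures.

With no inflow, A dh/dt = −0.0135 √h.
∫ h^(−1/2) dh = −(0.0135/A) ∫ dt, giving 2√h = 2√h₀ − (0.0135/A) t.
t = 2A(√h₀ − √h)/0.0135 = 2·5.40·(√2.85 − √0.415)/0.0135
  = 10.800 × (1.6882 − 0.64420) / 0.0135 = 835.19 s.

835 s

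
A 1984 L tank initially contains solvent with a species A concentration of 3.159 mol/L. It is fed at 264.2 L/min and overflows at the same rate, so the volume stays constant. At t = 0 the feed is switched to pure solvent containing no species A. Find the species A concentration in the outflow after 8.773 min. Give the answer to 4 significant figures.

Unsteady species balance (constant V, well mixed): V dC/dt = Q(C_in − C).
Rewrite as dC/dt + C/τ = C_in/τ, τ = V/Q = 7.50946 min.
This is linear first-order; C(t) = C_in + (C₀ − C_in) e^(−t/τ).
C(8.773) = 0 + (3.159 − 0)·e^(−8.773/7.50946) = 0 + (3.15900)·0.310908 = 0.982157 mol/L.

0.9822 mol/L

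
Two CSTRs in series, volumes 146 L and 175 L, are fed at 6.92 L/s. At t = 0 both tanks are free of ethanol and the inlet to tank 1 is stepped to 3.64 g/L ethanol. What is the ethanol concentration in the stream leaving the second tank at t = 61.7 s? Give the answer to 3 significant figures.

2.71 g/L

Species balance on tank i: dCᵢ/dt = (Cᵢ₋₁ − Cᵢ)/τᵢ with τᵢ = Vᵢ/Q.
τ₁ = 146/6.92 = 21.098 s; τ₂ = 175/6.92 = 25.289 s.
Solving the cascade with C₁(0)=C₂(0)=0 gives C₂(t) = C_in[1 − (τ₁ e^(−t/τ₁) − τ₂ e^(−t/τ₂))/(τ₁ − τ₂)].
At t = 61.7: e^(−t/τ₁) = 0.053696, e^(−t/τ₂) = 0.087179.
C₂ = 3.64·[1 − (21.098·0.053696 − 25.289·0.087179)/(-4.1908)] = 3.64·0.74425 = 2.7091 g/L.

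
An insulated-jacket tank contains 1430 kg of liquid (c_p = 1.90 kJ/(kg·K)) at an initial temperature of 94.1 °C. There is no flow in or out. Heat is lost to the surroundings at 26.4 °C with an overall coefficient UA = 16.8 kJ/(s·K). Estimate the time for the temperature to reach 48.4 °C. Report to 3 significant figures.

Lumped-capacitance energy balance: M c_p dT/dt = UA(T_amb − T).
τ = M c_p/UA = 161.73 s; T_ss = T_amb = 26.400 °C.
T(t) = T_ss + (T₀ − T_ss)e^(−t/τ); set T = 48.4:
t = −τ ln[(T − T_ss)/(T₀ − T_ss)] = −161.73 · ln(0.32496) = 181.79 s.

182 s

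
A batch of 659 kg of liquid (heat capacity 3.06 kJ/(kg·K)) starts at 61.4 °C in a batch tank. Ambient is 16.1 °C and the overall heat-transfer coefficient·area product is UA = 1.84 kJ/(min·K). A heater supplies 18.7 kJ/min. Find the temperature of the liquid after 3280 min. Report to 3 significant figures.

M c_p dT/dt = −UA(T − T_amb) + Q̇.
dT/dt = (T_ss − T)/τ with T_ss = T_amb + Q̇/UA = 16.1 + 18.7/1.84 = 26.263 °C, τ = M c_p/UA = 659·3.06/1.84 = 1095.9 min.
Solution: T(t) = T_ss + (T₀ − T_ss) e^(−t/τ).
T(3280) = 26.263 + (35.137)·0.050144 = 28.025 °C.

28.0 °C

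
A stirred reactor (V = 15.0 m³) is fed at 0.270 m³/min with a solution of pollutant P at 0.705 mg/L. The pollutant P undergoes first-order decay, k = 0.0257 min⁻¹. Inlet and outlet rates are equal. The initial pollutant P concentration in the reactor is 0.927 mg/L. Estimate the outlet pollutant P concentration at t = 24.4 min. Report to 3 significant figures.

0.510 mg/L

V dC/dt = Q(C_in − C) − k V C.
This is linear with rate a = Q/V + k = 0.043700 min⁻¹.
C_ss = Q C_in/(Q + kV) = 0.29039 mg/L; C(t) = C_ss + (C₀ − C_ss) e^(−a t).
C(24.4) = 0.29039 + (0.63661)·e^(−0.043700·24.4) = 0.29039 + (0.63661)·0.34429 = 0.50957 mg/L.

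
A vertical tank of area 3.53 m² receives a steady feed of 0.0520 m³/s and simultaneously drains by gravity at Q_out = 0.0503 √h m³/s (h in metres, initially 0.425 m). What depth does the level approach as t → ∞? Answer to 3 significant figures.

A dh/dt = Q_in − 0.0503 √h. Steady state requires inflow = outflow:
Q_in = 0.0503 √h_ss ⇒ √h_ss = 0.0520/0.0503 = 1.0338.
h_ss = 1.0338² = 1.0687 m. (Since h₀ = 0.425 m < h_ss, the level will rise toward this value.)

1.07 m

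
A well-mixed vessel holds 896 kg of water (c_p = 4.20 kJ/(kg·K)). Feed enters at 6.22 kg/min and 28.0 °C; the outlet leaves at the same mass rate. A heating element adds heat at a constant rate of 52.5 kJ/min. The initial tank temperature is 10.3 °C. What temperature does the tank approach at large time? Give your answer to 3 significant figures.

M c_p dT/dt = ṁ c_p (T_in − T) + Q̇.
At steady state dT/dt = 0 ⇒ T_ss = T_in + Q̇/(ṁ c_p) = 28.0 + 52.5/(6.22·4.20) = 30.010 °C.

30.0 °C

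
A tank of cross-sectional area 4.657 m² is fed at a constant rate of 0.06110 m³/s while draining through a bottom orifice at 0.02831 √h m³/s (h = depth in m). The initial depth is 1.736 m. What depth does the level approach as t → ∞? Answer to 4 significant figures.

Level balance: A dh/dt = 0.06110 − 0.02831 √h. Setting dh/dt = 0:
Q_in = 0.02831 √h_ss ⇒ √h_ss = 0.06110/0.02831 = 2.15825.
h_ss = 2.15825² = 4.65803 m. (Since h₀ = 1.736 m < h_ss, the level will rise toward this value.)

4.658 m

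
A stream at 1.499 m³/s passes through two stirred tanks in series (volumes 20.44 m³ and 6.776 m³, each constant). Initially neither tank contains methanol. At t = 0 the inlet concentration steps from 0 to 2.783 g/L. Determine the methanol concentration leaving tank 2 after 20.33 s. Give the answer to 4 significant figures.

Species balance on tank i: dCᵢ/dt = (Cᵢ₋₁ − Cᵢ)/τᵢ with τᵢ = Vᵢ/Q.
τ₁ = 20.44/1.499 = 13.6358 s; τ₂ = 6.776/1.499 = 4.52035 s.
Solving the cascade with C₁(0)=C₂(0)=0 gives C₂(t) = C_in[1 − (τ₁ e^(−t/τ₁) − τ₂ e^(−t/τ₂))/(τ₁ − τ₂)].
At t = 20.33: e^(−t/τ₁) = 0.225162, e^(−t/τ₂) = 0.0111374.
C₂ = 2.783·[1 − (13.6358·0.225162 − 4.52035·0.0111374)/(9.11541)] = 2.783·0.668702 = 1.86100 g/L.

1.861 g/L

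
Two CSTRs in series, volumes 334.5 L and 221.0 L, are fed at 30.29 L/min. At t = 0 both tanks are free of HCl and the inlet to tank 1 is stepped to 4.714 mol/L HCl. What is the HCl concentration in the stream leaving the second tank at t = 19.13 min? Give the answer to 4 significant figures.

2.924 mol/L

Each tank obeys Vᵢ dCᵢ/dt = Q(Cᵢ₋₁ − Cᵢ), so τᵢ = Vᵢ/Q.
τ₁ = 334.5/30.29 = 11.0432 min; τ₂ = 221.0/30.29 = 7.29614 min.
Solving the cascade with C₁(0)=C₂(0)=0 gives C₂(t) = C_in[1 − (τ₁ e^(−t/τ₁) − τ₂ e^(−t/τ₂))/(τ₁ − τ₂)].
At t = 19.13: e^(−t/τ₁) = 0.176881, e^(−t/τ₂) = 0.0726621.
C₂ = 4.714·[1 − (11.0432·0.176881 − 7.29614·0.0726621)/(3.74711)] = 4.714·0.620192 = 2.92358 mol/L.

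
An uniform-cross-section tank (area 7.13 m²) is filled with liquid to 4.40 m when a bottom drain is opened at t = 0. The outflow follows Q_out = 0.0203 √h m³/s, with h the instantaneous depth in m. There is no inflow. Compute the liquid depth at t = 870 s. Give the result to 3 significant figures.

0.738 m

Accumulation of liquid (constant cross-section A): A dh/dt = −0.0203 √h.
This is separable: 2 d(√h)/dt = −0.0203/A, so √h = √h₀ − (0.0203/(2A)) t.
√h = √4.40 − 0.0203·870/(2·7.13) = 2.0976 − 1.2385 = 0.85912.
h = 0.85912² = 0.73808 m.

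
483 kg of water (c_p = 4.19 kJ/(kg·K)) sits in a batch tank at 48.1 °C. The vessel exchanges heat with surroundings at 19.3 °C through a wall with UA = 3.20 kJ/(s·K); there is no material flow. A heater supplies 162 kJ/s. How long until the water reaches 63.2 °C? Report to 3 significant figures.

745 s

Lumped-capacitance energy balance: M c_p dT/dt = UA(T_amb − T) + Q̇.
τ = M c_p/UA = 632.43 s; T_ss = T_amb + Q̇/UA = 19.3 + 162/3.20 = 69.925 °C.
T(t) = T_ss + (T₀ − T_ss)e^(−t/τ); set T = 63.2:
t = −τ ln[(T − T_ss)/(T₀ − T_ss)] = −632.43 · ln(0.30813) = 744.51 s.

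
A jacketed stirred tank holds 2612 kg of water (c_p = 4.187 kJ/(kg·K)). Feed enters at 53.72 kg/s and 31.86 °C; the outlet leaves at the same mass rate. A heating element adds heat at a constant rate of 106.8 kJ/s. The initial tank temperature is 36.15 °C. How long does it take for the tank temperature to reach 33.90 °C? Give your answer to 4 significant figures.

43.32 s

M c_p dT/dt = ṁ c_p (T_in − T) + Q̇.
τ = M/ṁ = 48.6225 s; T_ss = T_in + Q̇/(ṁ c_p) = 32.3348 °C.
T(t) = T_ss + (T₀ − T_ss) e^(−t/τ). Set T = 33.90:
e^(−t/τ) = (33.90 − 32.3348)/(36.15 − 32.3348) = 0.410250
t = −48.6225 · ln(0.410250) = 43.3221 s.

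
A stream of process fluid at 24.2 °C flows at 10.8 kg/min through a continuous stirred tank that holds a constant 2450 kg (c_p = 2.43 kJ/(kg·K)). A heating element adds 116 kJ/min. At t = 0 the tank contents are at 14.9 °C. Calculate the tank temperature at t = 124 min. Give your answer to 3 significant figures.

20.7 °C

First-law balance (no shaft work): M c_p dT/dt = ṁ c_p (T_in − T) + 116.
τ = M/ṁ = 226.85 min; T_ss = T_in + Q̇/(ṁ c_p) = 24.2 + 116/(10.8·2.43) = 28.620 °C.
This is linear first-order; T(t) = T_ss + (T₀ − T_ss) e^(−t/τ).
T(124) = 28.620 + (-13.720)·e^(−124/226.85) = 28.620 + (-13.720)·0.57891 = 20.677 °C.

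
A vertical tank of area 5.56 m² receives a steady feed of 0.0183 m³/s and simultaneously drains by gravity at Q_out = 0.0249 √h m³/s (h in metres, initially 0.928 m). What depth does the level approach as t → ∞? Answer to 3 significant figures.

0.540 m

Level balance: A dh/dt = 0.0183 − 0.0249 √h. Setting dh/dt = 0:
Q_in = 0.0249 √h_ss ⇒ √h_ss = 0.0183/0.0249 = 0.73494.
h_ss = 0.73494² = 0.54014 m. (Since h₀ = 0.928 m > h_ss, the level will fall toward this value.)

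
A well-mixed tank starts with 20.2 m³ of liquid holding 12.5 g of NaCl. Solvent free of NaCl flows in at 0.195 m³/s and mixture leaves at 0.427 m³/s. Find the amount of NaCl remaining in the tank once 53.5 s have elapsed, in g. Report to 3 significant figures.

Let m(t) be the amount of NaCl. Volume: V(t) = V₀ + (Q_in − Q_out) t = 20.2 − 0.23200 t; V(53.5) = 7.7880 m³.
No NaCl enters, so dm/dt = −Q_out · (m/V).
dm/m = −Q_out dt/(V₀ − 0.23200 t); integrating gives ln(m/m₀) = −(Q_out/(Q_in−Q_out)) ln(V/V₀).
m = m₀ (V₀/V)^(Q_out/(Q_in−Q_out)) = 12.5 × (20.2/7.7880)^(-1.8405) = 2.1631 g.

2.16 g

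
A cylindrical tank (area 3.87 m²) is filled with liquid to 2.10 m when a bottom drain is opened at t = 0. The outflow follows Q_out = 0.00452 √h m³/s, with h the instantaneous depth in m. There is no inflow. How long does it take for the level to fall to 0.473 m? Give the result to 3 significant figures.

With no inflow, A dh/dt = −0.00452 √h.
This is separable: 2 d(√h)/dt = −0.00452/A, so √h = √h₀ − (0.00452/(2A)) t.
t = 2A(√h₀ − √h)/0.00452 = 2·3.87·(√2.10 − √0.473)/0.00452
  = 7.7400 × (1.4491 − 0.68775) / 0.00452 = 1303.8 s.

1300 s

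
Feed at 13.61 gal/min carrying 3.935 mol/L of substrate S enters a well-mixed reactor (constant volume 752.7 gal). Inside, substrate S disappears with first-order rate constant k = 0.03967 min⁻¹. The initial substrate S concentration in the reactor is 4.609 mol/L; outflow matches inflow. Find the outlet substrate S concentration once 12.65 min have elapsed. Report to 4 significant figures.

Accumulation = in − out − consumed: V dC/dt = Q C_in − Q C − k V C.
dC/dt = (Q/V) C_in − (Q/V + k) C; effective rate a = Q/V + k = 0.0180816 + 0.03967 = 0.0577516 min⁻¹.
C_ss = Q C_in/(Q + kV) = 1.23202 mol/L; C(t) = C_ss + (C₀ − C_ss) e^(−a t).
C(12.65) = 1.23202 + (3.37698)·e^(−0.0577516·12.65) = 1.23202 + (3.37698)·0.481640 = 2.85851 mol/L.

2.859 mol/L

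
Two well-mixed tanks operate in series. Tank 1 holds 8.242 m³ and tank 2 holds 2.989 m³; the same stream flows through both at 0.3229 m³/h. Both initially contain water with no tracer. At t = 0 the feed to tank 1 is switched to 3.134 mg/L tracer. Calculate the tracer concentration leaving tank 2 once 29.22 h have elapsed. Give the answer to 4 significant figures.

Time constants: τᵢ = Vᵢ/Q for each well-mixed tank.
τ₁ = 8.242/0.3229 = 25.5249 h; τ₂ = 2.989/0.3229 = 9.25674 h.
Tank 1: C₁ = C_in(1 − e^(−t/τ₁)). Tank 2 (τ₁ ≠ τ₂): C₂ = C_in[1 − (τ₁ e^(−t/τ₁) − τ₂ e^(−t/τ₂))/(τ₁ − τ₂)].
At t = 29.22: e^(−t/τ₁) = 0.318299, e^(−t/τ₂) = 0.0425694.
C₂ = 3.134·[1 − (25.5249·0.318299 − 9.25674·0.0425694)/(16.2682)] = 3.134·0.524808 = 1.64475 mg/L.

1.645 mg/L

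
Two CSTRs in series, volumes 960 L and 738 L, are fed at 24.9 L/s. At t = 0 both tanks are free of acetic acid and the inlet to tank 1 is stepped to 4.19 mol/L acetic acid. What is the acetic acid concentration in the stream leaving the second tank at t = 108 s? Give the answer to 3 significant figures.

3.45 mol/L

Species balance on tank i: dCᵢ/dt = (Cᵢ₋₁ − Cᵢ)/τᵢ with τᵢ = Vᵢ/Q.
τ₁ = 960/24.9 = 38.554 s; τ₂ = 738/24.9 = 29.639 s.
Tank 1: C₁ = C_in(1 − e^(−t/τ₁)). Tank 2 (τ₁ ≠ τ₂): C₂ = C_in[1 − (τ₁ e^(−t/τ₁) − τ₂ e^(−t/τ₂))/(τ₁ − τ₂)].
At t = 108: e^(−t/τ₁) = 0.060734, e^(−t/τ₂) = 0.026150.
C₂ = 4.19·[1 − (38.554·0.060734 − 29.639·0.026150)/(8.9157)] = 4.19·0.82430 = 3.4538 mol/L.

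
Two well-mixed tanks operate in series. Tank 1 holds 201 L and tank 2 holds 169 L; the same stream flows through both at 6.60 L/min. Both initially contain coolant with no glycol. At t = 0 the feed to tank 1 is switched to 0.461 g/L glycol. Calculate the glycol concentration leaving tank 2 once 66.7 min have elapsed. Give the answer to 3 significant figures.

Time constants: τᵢ = Vᵢ/Q for each well-mixed tank.
τ₁ = 201/6.60 = 30.455 min; τ₂ = 169/6.60 = 25.606 min.
Tank 1: C₁ = C_in(1 − e^(−t/τ₁)). Tank 2 (τ₁ ≠ τ₂): C₂ = C_in[1 − (τ₁ e^(−t/τ₁) − τ₂ e^(−t/τ₂))/(τ₁ − τ₂)].
At t = 66.7: e^(−t/τ₁) = 0.11190, e^(−t/τ₂) = 0.073914.
C₂ = 0.461·[1 − (30.455·0.11190 − 25.606·0.073914)/(4.8485)] = 0.461·0.68749 = 0.31693 g/L.

0.317 g/L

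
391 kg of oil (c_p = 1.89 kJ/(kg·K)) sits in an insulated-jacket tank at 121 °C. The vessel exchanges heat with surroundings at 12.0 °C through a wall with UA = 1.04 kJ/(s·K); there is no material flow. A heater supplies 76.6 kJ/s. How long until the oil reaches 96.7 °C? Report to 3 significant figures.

826 s

M c_p dT/dt = −UA(T − T_amb) + Q̇.
τ = M c_p/UA = 710.57 s; T_ss = T_amb + Q̇/UA = 12.0 + 76.6/1.04 = 85.654 °C.
T(t) = T_ss + (T₀ − T_ss)e^(−t/τ); set T = 96.7:
t = −τ ln[(T − T_ss)/(T₀ − T_ss)] = −710.57 · ln(0.31251) = 826.47 s.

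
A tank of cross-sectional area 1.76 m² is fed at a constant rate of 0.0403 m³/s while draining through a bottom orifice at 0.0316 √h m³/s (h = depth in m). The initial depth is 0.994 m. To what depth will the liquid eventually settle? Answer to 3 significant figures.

1.63 m

A dh/dt = Q_in − 0.0316 √h. Steady state requires inflow = outflow:
Q_in = 0.0316 √h_ss ⇒ √h_ss = 0.0403/0.0316 = 1.2753.
h_ss = 1.2753² = 1.6264 m. (Since h₀ = 0.994 m < h_ss, the level will rise toward this value.)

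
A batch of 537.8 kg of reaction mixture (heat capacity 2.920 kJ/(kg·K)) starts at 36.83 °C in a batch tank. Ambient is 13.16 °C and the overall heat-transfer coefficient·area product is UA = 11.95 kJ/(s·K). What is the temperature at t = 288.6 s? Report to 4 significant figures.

Lumped-capacitance energy balance: M c_p dT/dt = UA(T_amb − T).
dT/dt = (T_ss − T)/τ with T_ss = T_amb = 13.1600 °C, τ = M c_p/UA = 537.8·2.920/11.95 = 131.412 s.
Solution: T(t) = T_ss + (T₀ − T_ss) e^(−t/τ).
T(288.6) = 13.1600 + (23.6700)·0.111231 = 15.7928 °C.

15.79 °C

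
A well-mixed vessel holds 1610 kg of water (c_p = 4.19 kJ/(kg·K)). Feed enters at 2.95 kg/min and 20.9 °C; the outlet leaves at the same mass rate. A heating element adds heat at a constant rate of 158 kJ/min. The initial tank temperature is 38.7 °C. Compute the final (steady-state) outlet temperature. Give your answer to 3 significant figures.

M c_p dT/dt = ṁ c_p (T_in − T) + Q̇.
At steady state dT/dt = 0 ⇒ T_ss = T_in + Q̇/(ṁ c_p) = 20.9 + 158/(2.95·4.19) = 33.683 °C.

33.7 °C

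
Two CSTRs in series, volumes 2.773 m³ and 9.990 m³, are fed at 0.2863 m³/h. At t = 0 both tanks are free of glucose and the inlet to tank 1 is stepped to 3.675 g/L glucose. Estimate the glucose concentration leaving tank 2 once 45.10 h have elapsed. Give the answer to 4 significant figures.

2.292 g/L

Time constants: τᵢ = Vᵢ/Q for each well-mixed tank.
τ₁ = 2.773/0.2863 = 9.68564 h; τ₂ = 9.990/0.2863 = 34.8935 h.
Solving the cascade with C₁(0)=C₂(0)=0 gives C₂(t) = C_in[1 − (τ₁ e^(−t/τ₁) − τ₂ e^(−t/τ₂))/(τ₁ − τ₂)].
At t = 45.10: e^(−t/τ₁) = 0.00950083, e^(−t/τ₂) = 0.274582.
C₂ = 3.675·[1 − (9.68564·0.00950083 − 34.8935·0.274582)/(-25.2078)] = 3.675·0.623565 = 2.29160 g/L.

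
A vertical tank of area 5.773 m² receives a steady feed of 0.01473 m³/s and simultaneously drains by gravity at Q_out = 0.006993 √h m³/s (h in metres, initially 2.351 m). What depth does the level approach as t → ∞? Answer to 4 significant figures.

A dh/dt = Q_in − 0.006993 √h. Steady state requires inflow = outflow:
Q_in = 0.006993 √h_ss ⇒ √h_ss = 0.01473/0.006993 = 2.10639.
h_ss = 2.10639² = 4.43689 m. (Since h₀ = 2.351 m < h_ss, the level will rise toward this value.)

4.437 m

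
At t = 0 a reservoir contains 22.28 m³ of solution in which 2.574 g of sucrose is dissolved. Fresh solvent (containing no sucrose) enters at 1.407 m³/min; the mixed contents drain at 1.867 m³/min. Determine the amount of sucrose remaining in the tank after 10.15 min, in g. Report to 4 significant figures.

Total volume: dV/dt = Q_in − Q_out = -0.460000 m³/min, so V(t) = 22.28 − 0.460000 t and V(10.15) = 17.6110 m³.
No sucrose enters, so dm/dt = −Q_out · (m/V).
Separate: dm/m = −Q_out dt/V(t) ⇒ ln(m/m₀) = −(Q_out/(Q_in−Q_out)) ln(V/V₀).
m = m₀ (V₀/V)^(Q_out/(Q_in−Q_out)) = 2.574 × (22.28/17.6110)^(-4.05870) = 0.991035 g.

0.9910 g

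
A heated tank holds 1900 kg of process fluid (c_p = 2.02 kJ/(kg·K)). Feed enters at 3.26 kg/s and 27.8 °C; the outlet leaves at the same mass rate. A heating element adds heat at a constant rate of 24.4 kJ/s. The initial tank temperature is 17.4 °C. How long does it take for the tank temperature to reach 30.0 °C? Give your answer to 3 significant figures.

1300 s

Heat balance on the well-mixed liquid: M c_p dT/dt = ṁ c_p (T_in − T) + 24.4.
τ = M/ṁ = 582.82 s; T_ss = T_in + Q̇/(ṁ c_p) = 31.505 °C.
T(t) = T_ss + (T₀ − T_ss) e^(−t/τ). Set T = 30.0:
e^(−t/τ) = (30.0 − 31.505)/(17.4 − 31.505) = 0.10672
t = −582.82 · ln(0.10672) = 1304.1 s.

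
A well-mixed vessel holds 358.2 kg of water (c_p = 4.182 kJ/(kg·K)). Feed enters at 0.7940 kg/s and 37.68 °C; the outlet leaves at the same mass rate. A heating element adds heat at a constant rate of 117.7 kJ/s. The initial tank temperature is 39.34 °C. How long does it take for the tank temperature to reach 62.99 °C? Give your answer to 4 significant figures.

Unsteady energy balance on the tank contents: M c_p dT/dt = ṁ c_p (T_in − T) + 117.7.
τ = M/ṁ = 451.134 s; T_ss = T_in + Q̇/(ṁ c_p) = 73.1264 °C.
T(t) = T_ss + (T₀ − T_ss) e^(−t/τ). Set T = 62.99:
e^(−t/τ) = (62.99 − 73.1264)/(39.34 − 73.1264) = 0.300014
t = −451.134 · ln(0.300014) = 543.132 s.

543.1 s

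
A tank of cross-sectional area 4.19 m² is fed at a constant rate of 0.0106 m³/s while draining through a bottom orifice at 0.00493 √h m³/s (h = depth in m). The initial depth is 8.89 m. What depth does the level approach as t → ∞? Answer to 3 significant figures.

4.62 m

Accumulation of liquid (constant cross-section A): A dh/dt = Q_in − 0.00493 √h. At steady state dh/dt = 0:
Q_in = 0.00493 √h_ss ⇒ √h_ss = 0.0106/0.00493 = 2.1501.
h_ss = 2.1501² = 4.6229 m. (Since h₀ = 8.89 m > h_ss, the level will fall toward this value.)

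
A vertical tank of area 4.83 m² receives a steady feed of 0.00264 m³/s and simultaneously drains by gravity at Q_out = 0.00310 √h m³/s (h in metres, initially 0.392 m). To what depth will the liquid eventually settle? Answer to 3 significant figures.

Level balance: A dh/dt = 0.00264 − 0.00310 √h. Setting dh/dt = 0:
Q_in = 0.00310 √h_ss ⇒ √h_ss = 0.00264/0.00310 = 0.85161.
h_ss = 0.85161² = 0.72524 m. (Since h₀ = 0.392 m < h_ss, the level will rise toward this value.)

0.725 m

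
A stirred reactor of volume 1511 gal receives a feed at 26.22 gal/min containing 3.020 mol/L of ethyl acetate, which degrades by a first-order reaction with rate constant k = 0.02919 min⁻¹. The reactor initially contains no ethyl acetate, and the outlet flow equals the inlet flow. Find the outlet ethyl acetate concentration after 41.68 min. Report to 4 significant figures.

V dC/dt = Q(C_in − C) − k V C.
This is linear with rate a = Q/V + k = 0.0465427 min⁻¹.
C_ss = Q C_in/(Q + kV) = 1.12596 mol/L; C(t) = C_ss + (C₀ − C_ss) e^(−a t).
C(41.68) = 1.12596 + (-1.12596)·e^(−0.0465427·41.68) = 1.12596 + (-1.12596)·0.143718 = 0.964140 mol/L.

0.9641 mol/L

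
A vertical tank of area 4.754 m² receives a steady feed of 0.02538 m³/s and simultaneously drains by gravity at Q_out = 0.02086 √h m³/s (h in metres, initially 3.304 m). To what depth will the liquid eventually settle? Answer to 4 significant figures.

A dh/dt = Q_in − 0.02086 √h. Steady state requires inflow = outflow:
Q_in = 0.02086 √h_ss ⇒ √h_ss = 0.02538/0.02086 = 1.21668.
h_ss = 1.21668² = 1.48032 m. (Since h₀ = 3.304 m > h_ss, the level will fall toward this value.)

1.480 m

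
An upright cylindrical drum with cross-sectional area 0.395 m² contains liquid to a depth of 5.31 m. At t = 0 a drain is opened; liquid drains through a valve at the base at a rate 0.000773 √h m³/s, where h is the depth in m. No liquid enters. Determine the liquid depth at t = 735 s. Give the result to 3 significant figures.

2.51 m

A dh/dt = −Q_out = −0.000773 √h.
∫ h^(−1/2) dh = −(0.000773/A) ∫ dt, giving 2√h = 2√h₀ − (0.000773/A) t.
√h = √5.31 − 0.000773·735/(2·0.395) = 2.3043 − 0.71918 = 1.5852.
h = 1.5852² = 2.5127 m.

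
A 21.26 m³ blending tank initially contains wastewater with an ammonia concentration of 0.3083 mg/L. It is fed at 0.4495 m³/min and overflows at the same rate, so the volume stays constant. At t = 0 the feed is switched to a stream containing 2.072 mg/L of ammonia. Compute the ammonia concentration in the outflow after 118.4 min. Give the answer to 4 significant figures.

1.928 mg/L

Transient balance on the dissolved component: V dC/dt = Q(C_in − C).
So dC/dt = (C_in − C)/τ with τ = V/Q = 21.26/0.4495 = 47.2970 min.
Integrating: C(t) = C_in + (C₀ − C_in) e^(−t/τ).
C(118.4) = 2.072 + (0.3083 − 2.072)·e^(−118.4/47.2970) = 2.072 + (-1.76370)·0.0818121 = 1.92771 mg/L.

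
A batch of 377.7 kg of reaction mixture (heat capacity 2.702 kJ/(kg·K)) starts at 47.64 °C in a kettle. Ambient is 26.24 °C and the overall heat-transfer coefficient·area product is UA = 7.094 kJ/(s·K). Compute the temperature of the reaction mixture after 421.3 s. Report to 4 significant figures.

27.38 °C

Energy balance: M c_p dT/dt = −UA(T − T_amb).
dT/dt = (T_ss − T)/τ with T_ss = T_amb = 26.2400 °C, τ = M c_p/UA = 377.7·2.702/7.094 = 143.860 s.
Solution: T(t) = T_ss + (T₀ − T_ss) e^(−t/τ).
T(421.3) = 26.2400 + (21.4000)·0.0534754 = 27.3844 °C.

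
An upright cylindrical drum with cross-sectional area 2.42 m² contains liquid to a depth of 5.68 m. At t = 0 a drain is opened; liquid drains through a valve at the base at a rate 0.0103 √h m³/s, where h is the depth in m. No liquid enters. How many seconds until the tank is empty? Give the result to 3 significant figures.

1120 s

Volume balance on the tank: A dh/dt = −0.0103 √h.
This is separable: 2 d(√h)/dt = −0.0103/A, so √h = √h₀ − (0.0103/(2A)) t.
Set h = 0: 2√h₀ = (0.0103/A) t_empty ⇒ t_empty = 2A√h₀/0.0103.
t_empty = 2·2.42·√5.68/0.0103 = 4.8400·2.3833/0.0103 = 1119.9 s.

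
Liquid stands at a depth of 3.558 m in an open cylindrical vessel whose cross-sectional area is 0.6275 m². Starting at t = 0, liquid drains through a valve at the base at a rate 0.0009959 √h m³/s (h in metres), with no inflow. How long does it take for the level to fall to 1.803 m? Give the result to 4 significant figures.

684.9 s

With no inflow, A dh/dt = −0.0009959 √h.
This is separable: 2 d(√h)/dt = −0.0009959/A, so √h = √h₀ − (0.0009959/(2A)) t.
t = 2A(√h₀ − √h)/0.0009959 = 2·0.6275·(√3.558 − √1.803)/0.0009959
  = 1.25500 × (1.88627 − 1.34276) / 0.0009959 = 684.910 s.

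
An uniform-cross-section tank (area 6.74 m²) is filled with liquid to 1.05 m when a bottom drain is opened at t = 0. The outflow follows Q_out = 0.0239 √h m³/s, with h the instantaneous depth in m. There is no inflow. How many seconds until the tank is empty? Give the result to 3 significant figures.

Unsteady balance on liquid volume: A dh/dt = −0.0239 √h.
∫ h^(−1/2) dh = −(0.0239/A) ∫ dt, giving 2√h = 2√h₀ − (0.0239/A) t.
Tank is empty when √h = 0: t_empty = 2A√h₀/0.0239.
t_empty = 2·6.74·√1.05/0.0239 = 13.480·1.0247/0.0239 = 577.95 s.

578 s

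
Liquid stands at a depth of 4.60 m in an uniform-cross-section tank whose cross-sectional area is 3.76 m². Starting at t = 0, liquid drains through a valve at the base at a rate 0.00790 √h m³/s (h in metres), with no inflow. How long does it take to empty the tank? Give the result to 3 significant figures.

A dh/dt = −Q_out = −0.00790 √h.
∫ h^(−1/2) dh = −(0.00790/A) ∫ dt, giving 2√h = 2√h₀ − (0.00790/A) t.
Tank is empty when √h = 0: t_empty = 2A√h₀/0.00790.
t_empty = 2·3.76·√4.60/0.00790 = 7.5200·2.1448/0.00790 = 2041.6 s.

2040 s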